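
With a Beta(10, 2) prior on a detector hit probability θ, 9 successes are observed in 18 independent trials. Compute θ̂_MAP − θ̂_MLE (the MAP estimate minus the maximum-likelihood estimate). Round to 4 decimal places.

MAP − MLE = 0.1429

Posterior is Beta(19, 11); MAP = (19−1)/(30−2) = 18/28 ≈ 0.64286.
MLE ignores the prior: θ̂_MLE = k/n = 9/18 ≈ 0.50000.
Difference = 18/28 − 9/18 = 1/7 ≈ 0.1429.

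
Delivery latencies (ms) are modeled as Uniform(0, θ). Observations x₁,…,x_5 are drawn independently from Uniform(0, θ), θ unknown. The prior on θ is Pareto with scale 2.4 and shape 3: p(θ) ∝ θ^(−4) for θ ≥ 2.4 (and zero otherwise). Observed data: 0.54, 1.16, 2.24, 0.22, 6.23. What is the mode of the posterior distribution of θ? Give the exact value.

θ̂_MAP = 6.23

The Uniform(0, θ) likelihood is θ^(−n) for θ ≥ max(xᵢ), zero otherwise. Here max(xᵢ) = 6.23.
Posterior ∝ θ^(−4) · θ^(−5) = θ^(−9) on θ ≥ max(2.4, 6.23) = 6.23.
This density is strictly decreasing in θ, so the posterior mode lies at the lower boundary of the support.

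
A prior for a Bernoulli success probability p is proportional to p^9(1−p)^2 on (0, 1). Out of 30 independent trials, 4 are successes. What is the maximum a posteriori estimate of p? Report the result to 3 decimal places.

The prior density ∝ p^9(1−p)^2 is the kernel of Beta(10, 3).
Data: 4 successes in 30 trials. The binomial likelihood contributes p^4(1−p)^26, so the posterior is Beta(10+4, 3+26) = Beta(14, 29).
For Beta(a, b) with a, b > 1 the mode is (a−1)/(a+b−2) = 13/41 ≈ 0.317.

p̂_MAP = 0.317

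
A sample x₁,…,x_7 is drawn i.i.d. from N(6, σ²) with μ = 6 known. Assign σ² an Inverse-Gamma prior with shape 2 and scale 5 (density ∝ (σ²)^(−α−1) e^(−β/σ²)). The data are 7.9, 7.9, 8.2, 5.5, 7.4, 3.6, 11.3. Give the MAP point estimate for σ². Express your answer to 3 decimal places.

σ̂²_MAP = 4.471

Sum of squared deviations about the known mean: SS = (7.9−6)² + (7.9−6)² + (8.2−6)² + (5.5−6)² + (7.4−6)² + (3.6−6)² + (11.3−6)² = 48.12.
The Normal likelihood contributes (σ²)^(−n/2) exp(−SS/(2σ²)), so the posterior is Inverse-Gamma(α + n/2, β + SS/2) = Inverse-Gamma(5.5, 29.06).
The mode of Inverse-Gamma(a, b) is b/(a+1) = 29.06/6.5 ≈ 4.471.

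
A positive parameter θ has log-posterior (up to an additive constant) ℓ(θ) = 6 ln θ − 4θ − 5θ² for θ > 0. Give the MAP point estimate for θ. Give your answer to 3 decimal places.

θ̂_MAP = 0.600

ℓ'(θ) = 6/θ − 4 − 10θ. Setting this to zero and multiplying by θ: 10θ² + 4θ − 6 = 0.
θ = (−4 + √(4² + 4·10·6)) / (2·10) = (−4 + √256) / 20 = (−4 + 16)/20 = 3/5.
ℓ''(θ) = −6/θ² − 10 < 0, confirming a maximum.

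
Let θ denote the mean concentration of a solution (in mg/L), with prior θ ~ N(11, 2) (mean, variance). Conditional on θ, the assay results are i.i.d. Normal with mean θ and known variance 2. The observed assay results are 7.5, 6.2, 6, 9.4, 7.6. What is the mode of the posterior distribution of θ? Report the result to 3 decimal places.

n = 5; x̄ = (7.5 + 6.2 + 6 + 9.4 + 7.6)/5 = 36.7/5 = 7.34.
For a Normal prior and Normal likelihood with known variance, the posterior is Normal; its mode equals its mean, the precision-weighted average.
Prior precision 1/σ₀² = 1/2 = 0.5; data precision n/σ² = 5/2 = 2.5.
θ̂ = (0.5·11 + 2.5·7.34) / (0.5 + 2.5) = 23.85/3 = 7.950.

θ̂_MAP = 7.950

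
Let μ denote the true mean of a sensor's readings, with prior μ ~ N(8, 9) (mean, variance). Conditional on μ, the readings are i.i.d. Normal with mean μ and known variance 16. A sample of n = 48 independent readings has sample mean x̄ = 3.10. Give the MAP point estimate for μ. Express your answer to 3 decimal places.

n = 48, x̄ = 3.10.
For a Normal prior and Normal likelihood with known variance, the posterior is Normal; its mode equals its mean, the precision-weighted average.
Prior precision 1/σ₀² = 1/9; data precision n/σ² = 48/16 = 3.
μ̂ = ((1/9)·8 + 3·3.1) / (1/9 + 3) = (917/90)/(28/9) = 3.275.

μ̂_MAP = 3.275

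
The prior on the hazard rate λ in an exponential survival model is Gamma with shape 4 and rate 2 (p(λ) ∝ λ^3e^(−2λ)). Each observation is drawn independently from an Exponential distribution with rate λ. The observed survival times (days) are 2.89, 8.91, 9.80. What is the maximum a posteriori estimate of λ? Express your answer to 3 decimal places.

The Exponential(rate=λ) likelihood is ∝ λ^n e^(−λΣtᵢ). Here n = 3 and Σtᵢ = 2.89 + 8.91 + 9.80 = 21.60.
Posterior ∝ λ^3e^(−2λ) · λ^3e^(−21.60λ) = λ^6e^(−23.60λ), i.e. Gamma(7, 23.60).
Mode = (a−1)/b = 6/23.60 ≈ 0.254.

λ̂_MAP = 0.254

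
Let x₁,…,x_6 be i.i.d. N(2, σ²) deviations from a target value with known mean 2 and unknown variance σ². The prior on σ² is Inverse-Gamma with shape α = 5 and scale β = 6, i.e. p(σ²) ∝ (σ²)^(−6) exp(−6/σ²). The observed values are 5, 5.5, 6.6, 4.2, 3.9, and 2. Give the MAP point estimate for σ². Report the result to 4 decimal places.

Sum of squared deviations about the known mean: SS = (5−2)² + (5.5−2)² + (6.6−2)² + (4.2−2)² + (3.9−2)² + (2−2)² = 50.86.
The Normal likelihood contributes (σ²)^(−n/2) exp(−SS/(2σ²)), so the posterior is Inverse-Gamma(α + n/2, β + SS/2) = Inverse-Gamma(8, 31.43).
The mode of Inverse-Gamma(a, b) is b/(a+1) = 31.43/9 ≈ 3.4922.

σ̂²_MAP = 3.4922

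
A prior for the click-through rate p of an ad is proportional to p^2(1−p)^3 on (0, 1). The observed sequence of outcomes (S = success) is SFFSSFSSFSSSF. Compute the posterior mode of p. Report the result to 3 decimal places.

The prior density ∝ p^2(1−p)^3 is the kernel of Beta(3, 4).
Data: 8 successes in 13 trials (from the sequence). The binomial likelihood contributes p^8(1−p)^5, so the posterior is Beta(3+8, 4+5) = Beta(11, 9).
For Beta(a, b) with a, b > 1 the mode is (a−1)/(a+b−2) = 10/18 ≈ 0.556.

p̂_MAP = 0.556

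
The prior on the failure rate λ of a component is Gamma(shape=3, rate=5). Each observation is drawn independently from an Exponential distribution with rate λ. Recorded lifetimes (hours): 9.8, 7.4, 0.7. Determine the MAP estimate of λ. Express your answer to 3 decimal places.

The Exponential(rate=λ) likelihood is ∝ λ^n e^(−λΣtᵢ). Here n = 3 and Σtᵢ = 9.8 + 7.4 + 0.7 = 17.9.
Posterior ∝ λ^2e^(−5λ) · λ^3e^(−17.9λ) = λ^5e^(−22.9λ), i.e. Gamma(6, 22.9).
Mode = (a−1)/b = 5/22.9 ≈ 0.218.

λ̂_MAP = 0.218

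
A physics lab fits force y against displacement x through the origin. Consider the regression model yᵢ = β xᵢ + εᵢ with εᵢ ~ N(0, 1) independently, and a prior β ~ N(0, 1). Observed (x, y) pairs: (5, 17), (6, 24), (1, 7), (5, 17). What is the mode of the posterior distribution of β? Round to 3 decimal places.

log p(β | y) = −Σ(yᵢ − βxᵢ)²/(2·1) − β²/(2·1) + const.
Setting the derivative to zero: Σxᵢ(yᵢ − βxᵢ)/1 − β/1 = 0, so β = Σxᵢyᵢ / (Σxᵢ² + σ²/τ²).
Σxᵢyᵢ = 5·17 + 6·24 + 1·7 + 5·17 = 321; Σxᵢ² = 87; σ²/τ² = 1.
β̂_MAP = 321 / (87 + 1) = 321/88 ≈ 3.648.

β̂_MAP = 3.648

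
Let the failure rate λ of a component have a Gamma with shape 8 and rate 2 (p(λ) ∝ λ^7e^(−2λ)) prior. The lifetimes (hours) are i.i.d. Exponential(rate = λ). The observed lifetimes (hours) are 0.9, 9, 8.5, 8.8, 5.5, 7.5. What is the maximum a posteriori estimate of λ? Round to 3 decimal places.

λ̂_MAP = 0.308

The Exponential(rate=λ) likelihood is ∝ λ^n e^(−λΣtᵢ). Here n = 6 and Σtᵢ = 0.9 + 9 + 8.5 + 8.8 + 5.5 + 7.5 = 40.2.
Posterior ∝ λ^7e^(−2λ) · λ^6e^(−40.2λ) = λ^13e^(−42.2λ), i.e. Gamma(14, 42.2).
Mode = (a−1)/b = 13/42.2 ≈ 0.308.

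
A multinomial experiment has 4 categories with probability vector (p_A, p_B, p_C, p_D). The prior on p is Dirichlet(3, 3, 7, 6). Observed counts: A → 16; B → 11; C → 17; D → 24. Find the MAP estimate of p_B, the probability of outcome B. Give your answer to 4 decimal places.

The posterior is Dirichlet(αᵢ + nᵢ) = Dirichlet(19, 14, 24, 30).
For a Dirichlet(a₁,…,a_K) with all aᵢ > 1, the mode has j-th component (aⱼ − 1)/(Σaᵢ − K).
Here Σaᵢ = 87 and K = 4, so p_B = (14 − 1)/(87 − 4) = 13/83 ≈ 0.1566.

MAP estimate of p_B = 0.1566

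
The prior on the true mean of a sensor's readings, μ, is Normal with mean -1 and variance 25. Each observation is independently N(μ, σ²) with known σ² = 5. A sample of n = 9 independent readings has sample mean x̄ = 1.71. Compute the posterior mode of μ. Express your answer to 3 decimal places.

μ̂_MAP = 1.651

n = 9, x̄ = 1.71.
For a Normal prior and Normal likelihood with known variance, the posterior is Normal; its mode equals its mean, the precision-weighted average.
Prior precision 1/σ₀² = 1/25 = 0.04; data precision n/σ² = 9/5 = 1.8.
μ̂ = (0.04·(-1) + 1.8·1.71) / (0.04 + 1.8) = 3.038/1.84 = 1519/920 ≈ 1.651.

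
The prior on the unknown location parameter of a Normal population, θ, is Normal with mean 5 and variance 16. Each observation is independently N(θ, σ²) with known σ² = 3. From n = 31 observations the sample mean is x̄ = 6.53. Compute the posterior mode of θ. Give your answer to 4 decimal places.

n = 31, x̄ = 6.53.
For a Normal prior and Normal likelihood with known variance, the posterior is Normal; its mode equals its mean, the precision-weighted average.
Prior precision 1/σ₀² = 1/16 = 0.0625; data precision n/σ² = 31/3.
θ̂ = (0.0625·5 + (31/3)·6.53) / (0.0625 + 31/3) = (81347/1200)/(499/48) = 81347/12475 ≈ 6.5208.

θ̂_MAP = 6.5208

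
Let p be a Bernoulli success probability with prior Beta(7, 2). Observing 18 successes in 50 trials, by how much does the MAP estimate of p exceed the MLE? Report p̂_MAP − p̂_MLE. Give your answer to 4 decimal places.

MAP − MLE = 0.0611

Posterior is Beta(25, 34); MAP = (25−1)/(59−2) = 24/57 ≈ 0.42105.
MLE ignores the prior: p̂_MLE = k/n = 18/50 ≈ 0.36000.
Difference = 24/57 − 18/50 = 29/475 ≈ 0.0611.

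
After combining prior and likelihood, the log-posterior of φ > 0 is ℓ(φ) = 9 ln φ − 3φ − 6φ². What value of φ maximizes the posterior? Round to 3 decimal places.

ℓ'(φ) = 9/φ − 3 − 12φ. Setting this to zero and multiplying by φ: 12φ² + 3φ − 9 = 0.
φ = (−3 + √(3² + 4·12·9)) / (2·12) = (−3 + √441) / 24 = (−3 + 21)/24 = 3/4.
ℓ''(φ) = −9/φ² − 12 < 0, confirming a maximum.

φ̂_MAP = 0.750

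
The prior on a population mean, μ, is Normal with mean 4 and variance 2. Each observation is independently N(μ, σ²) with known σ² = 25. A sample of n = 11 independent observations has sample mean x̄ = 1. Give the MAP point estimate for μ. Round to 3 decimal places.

μ̂_MAP = 2.596

n = 11, x̄ = 1.
For a Normal prior and Normal likelihood with known variance, the posterior is Normal; its mode equals its mean, the precision-weighted average.
Prior precision 1/σ₀² = 1/2 = 0.5; data precision n/σ² = 11/25 = 0.44.
μ̂ = (0.5·4 + 0.44·1) / (0.5 + 0.44) = 2.44/0.94 = 122/47 ≈ 2.596.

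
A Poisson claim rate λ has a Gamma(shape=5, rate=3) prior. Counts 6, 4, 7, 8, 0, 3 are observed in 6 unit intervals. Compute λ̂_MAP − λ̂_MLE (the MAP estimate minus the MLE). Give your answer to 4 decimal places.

MAP − MLE = -1.1111

Σxᵢ = 28. Posterior is Gamma(33, 9); MAP = (33−1)/9 = 32/9 ≈ 3.55556.
MLE = x̄ = 28/6 ≈ 4.66667.
Difference = 32/9 − 28/6 = -10/9 ≈ -1.1111.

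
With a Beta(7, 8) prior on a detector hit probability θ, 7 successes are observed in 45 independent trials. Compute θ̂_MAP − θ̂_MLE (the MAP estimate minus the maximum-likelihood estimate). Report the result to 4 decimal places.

MAP − MLE = 0.0686

Posterior is Beta(14, 46); MAP = (14−1)/(60−2) = 13/58 ≈ 0.22414.
MLE ignores the prior: θ̂_MLE = k/n = 7/45 ≈ 0.15556.
Difference = 13/58 − 7/45 = 179/2610 ≈ 0.0686.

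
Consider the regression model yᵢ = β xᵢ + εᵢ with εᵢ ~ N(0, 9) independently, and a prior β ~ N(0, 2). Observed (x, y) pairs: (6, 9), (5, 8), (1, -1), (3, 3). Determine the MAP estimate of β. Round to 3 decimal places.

log p(β | y) = −Σ(yᵢ − βxᵢ)²/(2·9) − β²/(2·2) + const.
Setting the derivative to zero: Σxᵢ(yᵢ − βxᵢ)/9 − β/2 = 0, so β = Σxᵢyᵢ / (Σxᵢ² + σ²/τ²).
Σxᵢyᵢ = 6·9 + 5·8 + 1·(-1) + 3·3 = 102; Σxᵢ² = 71; σ²/τ² = 4.5.
β̂_MAP = 102 / (71 + 4.5) = 102/75.5 ≈ 1.351.

β̂_MAP = 1.351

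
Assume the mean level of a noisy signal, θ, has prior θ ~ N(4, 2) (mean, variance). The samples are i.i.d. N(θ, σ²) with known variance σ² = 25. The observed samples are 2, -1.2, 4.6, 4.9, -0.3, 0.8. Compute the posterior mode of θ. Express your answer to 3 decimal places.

θ̂_MAP = 3.286

n = 6; x̄ = (2 + (-1.2) + 4.6 + 4.9 + (-0.3) + 0.8)/6 = 10.8/6 = 1.8.
For a Normal prior and Normal likelihood with known variance, the posterior is Normal; its mode equals its mean, the precision-weighted average.
Prior precision 1/σ₀² = 1/2 = 0.5; data precision n/σ² = 6/25 = 0.24.
θ̂ = (0.5·4 + 0.24·1.8) / (0.5 + 0.24) = 2.432/0.74 = 608/185 ≈ 3.286.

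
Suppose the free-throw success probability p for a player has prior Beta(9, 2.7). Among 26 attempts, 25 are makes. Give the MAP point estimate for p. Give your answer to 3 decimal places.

Prior: Beta(9, 2.7).
Data: 25 successes in 26 trials. The binomial likelihood contributes p^25(1−p)^1, so the posterior is Beta(9+25, 2.7+1) = Beta(34, 3.7).
For Beta(a, b) with a, b > 1 the mode is (a−1)/(a+b−2) = 33/35.7 ≈ 0.924.

p̂_MAP = 0.924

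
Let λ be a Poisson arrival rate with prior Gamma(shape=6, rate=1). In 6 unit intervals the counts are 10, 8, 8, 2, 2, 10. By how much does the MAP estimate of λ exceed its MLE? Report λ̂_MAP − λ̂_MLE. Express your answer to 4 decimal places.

Σxᵢ = 40. Posterior is Gamma(46, 7); MAP = (46−1)/7 = 45/7 ≈ 6.42857.
MLE = x̄ = 40/6 ≈ 6.66667.
Difference = 45/7 − 40/6 = -5/21 ≈ -0.2381.

MAP − MLE = -0.2381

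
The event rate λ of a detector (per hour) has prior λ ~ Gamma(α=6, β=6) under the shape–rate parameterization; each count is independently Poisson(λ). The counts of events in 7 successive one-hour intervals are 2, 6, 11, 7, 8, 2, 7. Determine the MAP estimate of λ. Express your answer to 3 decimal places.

Σxᵢ = 2+6+11+7+8+2+7 = 43, with n = 7.
Posterior ∝ λ^5e^(−6λ) · λ^43e^(−7λ) = λ^48e^(−13λ), i.e. Gamma(shape=49, rate=13).
The mode of a Gamma(a, b) with a ≥ 1 (shape–rate) is (a−1)/b = 48/13 ≈ 3.692.

λ̂_MAP = 3.692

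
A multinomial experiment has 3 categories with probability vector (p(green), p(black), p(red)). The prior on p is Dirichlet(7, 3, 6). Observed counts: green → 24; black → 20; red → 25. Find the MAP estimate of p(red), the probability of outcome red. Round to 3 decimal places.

The posterior is Dirichlet(αᵢ + nᵢ) = Dirichlet(31, 23, 31).
For a Dirichlet(a₁,…,a_K) with all aᵢ > 1, the mode has j-th component (aⱼ − 1)/(Σaᵢ − K).
Here Σaᵢ = 85 and K = 3, so p(red) = (31 − 1)/(85 − 3) = 30/82 ≈ 0.366.

MAP estimate of p(red) = 0.366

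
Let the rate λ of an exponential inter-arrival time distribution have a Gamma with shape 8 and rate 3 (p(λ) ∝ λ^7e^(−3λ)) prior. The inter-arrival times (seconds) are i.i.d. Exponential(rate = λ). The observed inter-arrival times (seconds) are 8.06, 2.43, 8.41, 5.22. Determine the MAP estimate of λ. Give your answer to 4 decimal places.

The Exponential(rate=λ) likelihood is ∝ λ^n e^(−λΣtᵢ). Here n = 4 and Σtᵢ = 8.06 + 2.43 + 8.41 + 5.22 = 24.12.
Posterior ∝ λ^7e^(−3λ) · λ^4e^(−24.12λ) = λ^11e^(−27.12λ), i.e. Gamma(12, 27.12).
Mode = (a−1)/b = 11/27.12 ≈ 0.4056.

λ̂_MAP = 0.4056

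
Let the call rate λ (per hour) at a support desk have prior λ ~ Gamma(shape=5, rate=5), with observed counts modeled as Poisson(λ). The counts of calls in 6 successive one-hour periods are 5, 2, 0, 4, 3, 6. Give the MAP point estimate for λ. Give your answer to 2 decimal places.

Σxᵢ = 5+2+0+4+3+6 = 20, with n = 6.
Posterior ∝ λ^4e^(−5λ) · λ^20e^(−6λ) = λ^24e^(−11λ), i.e. Gamma(shape=25, rate=11).
The mode of a Gamma(a, b) with a ≥ 1 (shape–rate) is (a−1)/b = 24/11 ≈ 2.18.

λ̂_MAP = 2.18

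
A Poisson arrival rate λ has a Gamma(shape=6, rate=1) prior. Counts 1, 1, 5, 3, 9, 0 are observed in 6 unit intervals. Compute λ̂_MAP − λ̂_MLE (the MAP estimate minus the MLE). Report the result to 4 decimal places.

Σxᵢ = 19. Posterior is Gamma(25, 7); MAP = (25−1)/7 = 24/7 ≈ 3.42857.
MLE = x̄ = 19/6 ≈ 3.16667.
Difference = 24/7 − 19/6 = 11/42 ≈ 0.2619.

MAP − MLE = 0.2619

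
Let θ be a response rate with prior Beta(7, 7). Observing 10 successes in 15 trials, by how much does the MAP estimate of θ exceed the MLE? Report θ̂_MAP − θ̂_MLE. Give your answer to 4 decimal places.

MAP − MLE = -0.0741

Posterior is Beta(17, 12); MAP = (17−1)/(29−2) = 16/27 ≈ 0.59259.
MLE ignores the prior: θ̂_MLE = k/n = 10/15 ≈ 0.66667.
Difference = 16/27 − 10/15 = -2/27 ≈ -0.0741.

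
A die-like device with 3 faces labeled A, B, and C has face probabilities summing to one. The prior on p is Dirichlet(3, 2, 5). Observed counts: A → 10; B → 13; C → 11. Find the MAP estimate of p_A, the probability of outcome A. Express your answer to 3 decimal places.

The posterior is Dirichlet(αᵢ + nᵢ) = Dirichlet(13, 15, 16).
For a Dirichlet(a₁,…,a_K) with all aᵢ > 1, the mode has j-th component (aⱼ − 1)/(Σaᵢ − K).
Here Σaᵢ = 44 and K = 3, so p_A = (13 − 1)/(44 − 3) = 12/41 ≈ 0.293.

MAP estimate of p_A = 0.293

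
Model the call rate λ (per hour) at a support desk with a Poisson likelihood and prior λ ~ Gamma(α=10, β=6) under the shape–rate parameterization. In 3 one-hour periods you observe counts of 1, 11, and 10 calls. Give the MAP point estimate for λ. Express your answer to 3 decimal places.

λ̂_MAP = 3.444

Σxᵢ = 1+11+10 = 22, with n = 3.
Posterior ∝ λ^9e^(−6λ) · λ^22e^(−3λ) = λ^31e^(−9λ), i.e. Gamma(shape=32, rate=9).
The mode of a Gamma(a, b) with a ≥ 1 (shape–rate) is (a−1)/b = 31/9 ≈ 3.444.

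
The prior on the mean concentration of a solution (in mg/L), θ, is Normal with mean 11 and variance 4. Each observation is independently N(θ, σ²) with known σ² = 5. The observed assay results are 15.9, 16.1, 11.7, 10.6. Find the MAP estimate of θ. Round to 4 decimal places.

θ̂_MAP = 12.9619

n = 4; x̄ = (15.9 + 16.1 + 11.7 + 10.6)/4 = 54.3/4 = 13.575.
For a Normal prior and Normal likelihood with known variance, the posterior is Normal; its mode equals its mean, the precision-weighted average.
Prior precision 1/σ₀² = 1/4 = 0.25; data precision n/σ² = 4/5 = 0.8.
θ̂ = (0.25·11 + 0.8·13.575) / (0.25 + 0.8) = 13.61/1.05 = 1361/105 ≈ 12.9619.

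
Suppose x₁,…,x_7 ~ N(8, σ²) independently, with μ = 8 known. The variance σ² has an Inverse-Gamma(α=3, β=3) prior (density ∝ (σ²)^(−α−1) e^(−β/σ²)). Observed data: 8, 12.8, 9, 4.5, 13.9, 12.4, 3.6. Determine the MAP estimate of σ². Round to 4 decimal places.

σ̂²_MAP = 7.7213

Sum of squared deviations about the known mean: SS = (8−8)² + (12.8−8)² + (9−8)² + (4.5−8)² + (13.9−8)² + (12.4−8)² + (3.6−8)² = 109.82.
The Normal likelihood contributes (σ²)^(−n/2) exp(−SS/(2σ²)), so the posterior is Inverse-Gamma(α + n/2, β + SS/2) = Inverse-Gamma(6.5, 57.91).
The mode of Inverse-Gamma(a, b) is b/(a+1) = 57.91/7.5 ≈ 7.7213.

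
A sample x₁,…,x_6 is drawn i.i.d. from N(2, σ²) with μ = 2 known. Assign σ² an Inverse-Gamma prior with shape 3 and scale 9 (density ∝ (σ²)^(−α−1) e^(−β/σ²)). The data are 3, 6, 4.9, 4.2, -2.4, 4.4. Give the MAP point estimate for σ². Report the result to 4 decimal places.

Sum of squared deviations about the known mean: SS = (3−2)² + (6−2)² + (4.9−2)² + (4.2−2)² + (-2.4−2)² + (4.4−2)² = 55.37.
The Normal likelihood contributes (σ²)^(−n/2) exp(−SS/(2σ²)), so the posterior is Inverse-Gamma(α + n/2, β + SS/2) = Inverse-Gamma(6, 36.685).
The mode of Inverse-Gamma(a, b) is b/(a+1) = 36.685/7 ≈ 5.2407.

σ̂²_MAP = 5.2407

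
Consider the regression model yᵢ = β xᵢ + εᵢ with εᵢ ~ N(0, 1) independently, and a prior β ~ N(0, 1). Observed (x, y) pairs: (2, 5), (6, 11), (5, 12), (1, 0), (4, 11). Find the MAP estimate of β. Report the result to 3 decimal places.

log p(β | y) = −Σ(yᵢ − βxᵢ)²/(2·1) − β²/(2·1) + const.
Setting the derivative to zero: Σxᵢ(yᵢ − βxᵢ)/1 − β/1 = 0, so β = Σxᵢyᵢ / (Σxᵢ² + σ²/τ²).
Σxᵢyᵢ = 2·5 + 6·11 + 5·12 + 1·0 + 4·11 = 180; Σxᵢ² = 82; σ²/τ² = 1.
β̂_MAP = 180 / (82 + 1) = 180/83 ≈ 2.169.

β̂_MAP = 2.169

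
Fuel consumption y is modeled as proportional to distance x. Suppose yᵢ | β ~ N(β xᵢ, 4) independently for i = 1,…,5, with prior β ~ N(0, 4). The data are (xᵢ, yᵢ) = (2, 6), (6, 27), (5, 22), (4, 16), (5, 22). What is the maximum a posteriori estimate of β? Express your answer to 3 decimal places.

log p(β | y) = −Σ(yᵢ − βxᵢ)²/(2·4) − β²/(2·4) + const.
Setting the derivative to zero: Σxᵢ(yᵢ − βxᵢ)/4 − β/4 = 0, so β = Σxᵢyᵢ / (Σxᵢ² + σ²/τ²).
Σxᵢyᵢ = 2·6 + 6·27 + 5·22 + 4·16 + 5·22 = 458; Σxᵢ² = 106; σ²/τ² = 1.
β̂_MAP = 458 / (106 + 1) = 458/107 ≈ 4.280.

β̂_MAP = 4.280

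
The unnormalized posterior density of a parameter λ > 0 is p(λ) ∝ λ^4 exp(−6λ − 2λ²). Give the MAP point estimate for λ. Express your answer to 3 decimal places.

λ̂_MAP = 0.500

ℓ'(λ) = 4/λ − 6 − 4λ. Setting this to zero and multiplying by λ: 4λ² + 6λ − 4 = 0.
λ = (−6 + √(6² + 4·4·4)) / (2·4) = (−6 + √100) / 8 = (−6 + 10)/8 = 1/2.
ℓ''(λ) = −4/λ² − 4 < 0, confirming a maximum.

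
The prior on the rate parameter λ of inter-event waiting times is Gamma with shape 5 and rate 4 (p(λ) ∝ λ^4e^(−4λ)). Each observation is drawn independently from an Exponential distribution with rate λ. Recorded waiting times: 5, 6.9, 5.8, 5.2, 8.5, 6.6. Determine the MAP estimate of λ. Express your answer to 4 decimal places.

The Exponential(rate=λ) likelihood is ∝ λ^n e^(−λΣtᵢ). Here n = 6 and Σtᵢ = 5 + 6.9 + 5.8 + 5.2 + 8.5 + 6.6 = 38.
Posterior ∝ λ^4e^(−4λ) · λ^6e^(−38λ) = λ^10e^(−42λ), i.e. Gamma(11, 42).
Mode = (a−1)/b = 10/42 ≈ 0.2381.

λ̂_MAP = 0.2381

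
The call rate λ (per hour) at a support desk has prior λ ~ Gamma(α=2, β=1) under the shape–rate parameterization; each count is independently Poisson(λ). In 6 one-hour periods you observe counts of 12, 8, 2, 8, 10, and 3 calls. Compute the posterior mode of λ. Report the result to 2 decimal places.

λ̂_MAP = 6.29

Σxᵢ = 12+8+2+8+10+3 = 43, with n = 6.
Posterior ∝ λe^(−1λ) · λ^43e^(−6λ) = λ^44e^(−7λ), i.e. Gamma(shape=45, rate=7).
The mode of a Gamma(a, b) with a ≥ 1 (shape–rate) is (a−1)/b = 44/7 ≈ 6.29.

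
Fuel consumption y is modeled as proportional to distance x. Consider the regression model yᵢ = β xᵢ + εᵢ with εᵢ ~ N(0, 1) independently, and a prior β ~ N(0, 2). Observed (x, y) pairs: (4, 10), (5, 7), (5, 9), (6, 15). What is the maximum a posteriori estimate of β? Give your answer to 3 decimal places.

β̂_MAP = 2.049

log p(β | y) = −Σ(yᵢ − βxᵢ)²/(2·1) − β²/(2·2) + const.
Setting the derivative to zero: Σxᵢ(yᵢ − βxᵢ)/1 − β/2 = 0, so β = Σxᵢyᵢ / (Σxᵢ² + σ²/τ²).
Σxᵢyᵢ = 4·10 + 5·7 + 5·9 + 6·15 = 210; Σxᵢ² = 102; σ²/τ² = 0.5.
β̂_MAP = 210 / (102 + 0.5) = 210/102.5 ≈ 2.049.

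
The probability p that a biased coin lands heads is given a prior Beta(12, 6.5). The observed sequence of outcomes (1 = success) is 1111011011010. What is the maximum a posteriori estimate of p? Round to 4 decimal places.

Prior: Beta(12, 6.5).
Data: 9 successes in 13 trials (from the sequence). The binomial likelihood contributes p^9(1−p)^4, so the posterior is Beta(12+9, 6.5+4) = Beta(21, 10.5).
For Beta(a, b) with a, b > 1 the mode is (a−1)/(a+b−2) = 20/29.5 ≈ 0.6780.

p̂_MAP = 0.6780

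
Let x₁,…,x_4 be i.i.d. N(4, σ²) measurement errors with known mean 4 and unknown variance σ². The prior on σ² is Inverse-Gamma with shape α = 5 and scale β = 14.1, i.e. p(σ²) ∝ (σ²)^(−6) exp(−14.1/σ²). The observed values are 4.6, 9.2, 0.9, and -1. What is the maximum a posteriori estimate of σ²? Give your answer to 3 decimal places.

σ̂²_MAP = 5.638

Sum of squared deviations about the known mean: SS = (4.6−4)² + (9.2−4)² + (0.9−4)² + (-1−4)² = 62.01.
The Normal likelihood contributes (σ²)^(−n/2) exp(−SS/(2σ²)), so the posterior is Inverse-Gamma(α + n/2, β + SS/2) = Inverse-Gamma(7, 45.105).
The mode of Inverse-Gamma(a, b) is b/(a+1) = 45.105/8 ≈ 5.638.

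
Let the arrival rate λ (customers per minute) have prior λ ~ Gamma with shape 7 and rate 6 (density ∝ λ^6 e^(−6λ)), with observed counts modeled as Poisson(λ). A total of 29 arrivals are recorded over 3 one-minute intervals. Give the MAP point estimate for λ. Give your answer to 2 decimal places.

λ̂_MAP = 3.89

Σxᵢ = 29, n = 3.
Posterior ∝ λ^6e^(−6λ) · λ^29e^(−3λ) = λ^35e^(−9λ), i.e. Gamma(shape=36, rate=9).
The mode of a Gamma(a, b) with a ≥ 1 (shape–rate) is (a−1)/b = 35/9 ≈ 3.89.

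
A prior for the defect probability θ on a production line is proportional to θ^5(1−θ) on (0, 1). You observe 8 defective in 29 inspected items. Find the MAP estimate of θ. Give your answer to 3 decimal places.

θ̂_MAP = 0.371

The prior density ∝ θ^5(1−θ)^1 is the kernel of Beta(6, 2).
Data: 8 successes in 29 trials. The binomial likelihood contributes θ^8(1−θ)^21, so the posterior is Beta(6+8, 2+21) = Beta(14, 23).
For Beta(a, b) with a, b > 1 the mode is (a−1)/(a+b−2) = 13/35 ≈ 0.371.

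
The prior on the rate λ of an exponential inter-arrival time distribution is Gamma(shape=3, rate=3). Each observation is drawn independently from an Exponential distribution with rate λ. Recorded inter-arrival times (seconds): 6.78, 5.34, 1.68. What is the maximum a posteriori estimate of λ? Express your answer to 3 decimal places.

λ̂_MAP = 0.298

The Exponential(rate=λ) likelihood is ∝ λ^n e^(−λΣtᵢ). Here n = 3 and Σtᵢ = 6.78 + 5.34 + 1.68 = 13.80.
Posterior ∝ λ^2e^(−3λ) · λ^3e^(−13.80λ) = λ^5e^(−16.80λ), i.e. Gamma(6, 16.80).
Mode = (a−1)/b = 5/16.80 ≈ 0.298.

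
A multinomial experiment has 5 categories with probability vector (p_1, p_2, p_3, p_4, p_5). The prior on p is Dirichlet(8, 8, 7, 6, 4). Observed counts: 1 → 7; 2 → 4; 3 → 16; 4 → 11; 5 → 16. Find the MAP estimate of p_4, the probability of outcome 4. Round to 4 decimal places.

MAP estimate: 0.1951

The posterior is Dirichlet(αᵢ + nᵢ) = Dirichlet(15, 12, 23, 17, 20).
For a Dirichlet(a₁,…,a_K) with all aᵢ > 1, the mode has j-th component (aⱼ − 1)/(Σaᵢ − K).
Here Σaᵢ = 87 and K = 5, so p_4 = (17 − 1)/(87 − 5) = 16/82 ≈ 0.1951.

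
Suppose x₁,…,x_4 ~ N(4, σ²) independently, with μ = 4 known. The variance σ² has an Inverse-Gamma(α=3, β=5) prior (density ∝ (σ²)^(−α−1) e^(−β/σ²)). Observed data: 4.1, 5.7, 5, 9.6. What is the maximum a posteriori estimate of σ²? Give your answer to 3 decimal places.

σ̂²_MAP = 3.772

Sum of squared deviations about the known mean: SS = (4.1−4)² + (5.7−4)² + (5−4)² + (9.6−4)² = 35.26.
The Normal likelihood contributes (σ²)^(−n/2) exp(−SS/(2σ²)), so the posterior is Inverse-Gamma(α + n/2, β + SS/2) = Inverse-Gamma(5, 22.63).
The mode of Inverse-Gamma(a, b) is b/(a+1) = 22.63/6 ≈ 3.772.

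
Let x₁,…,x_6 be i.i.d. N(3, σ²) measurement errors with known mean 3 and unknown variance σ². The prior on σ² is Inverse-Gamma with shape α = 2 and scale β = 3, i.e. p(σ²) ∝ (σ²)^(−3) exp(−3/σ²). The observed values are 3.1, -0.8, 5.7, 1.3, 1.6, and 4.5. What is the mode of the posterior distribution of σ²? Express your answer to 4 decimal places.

σ̂²_MAP = 2.9033

Sum of squared deviations about the known mean: SS = (3.1−3)² + (-0.8−3)² + (5.7−3)² + (1.3−3)² + (1.6−3)² + (4.5−3)² = 28.84.
The Normal likelihood contributes (σ²)^(−n/2) exp(−SS/(2σ²)), so the posterior is Inverse-Gamma(α + n/2, β + SS/2) = Inverse-Gamma(5, 17.42).
The mode of Inverse-Gamma(a, b) is b/(a+1) = 17.42/6 ≈ 2.9033.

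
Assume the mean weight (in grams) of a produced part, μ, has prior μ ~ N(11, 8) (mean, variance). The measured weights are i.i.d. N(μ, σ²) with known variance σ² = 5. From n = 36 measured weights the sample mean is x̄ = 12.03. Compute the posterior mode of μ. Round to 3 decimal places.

n = 36, x̄ = 12.03.
For a Normal prior and Normal likelihood with known variance, the posterior is Normal; its mode equals its mean, the precision-weighted average.
Prior precision 1/σ₀² = 1/8 = 0.125; data precision n/σ² = 36/5 = 7.2.
μ̂ = (0.125·11 + 7.2·12.03) / (0.125 + 7.2) = 87.991/7.325 = 87991/7325 ≈ 12.012.

μ̂_MAP = 12.012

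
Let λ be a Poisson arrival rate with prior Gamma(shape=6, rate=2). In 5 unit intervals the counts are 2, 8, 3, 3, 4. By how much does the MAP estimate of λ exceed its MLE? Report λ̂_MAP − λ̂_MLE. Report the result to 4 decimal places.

Σxᵢ = 20. Posterior is Gamma(26, 7); MAP = (26−1)/7 = 25/7 ≈ 3.57143.
MLE = x̄ = 20/5 ≈ 4.00000.
Difference = 25/7 − 20/5 = -3/7 ≈ -0.4286.

MAP − MLE = -0.4286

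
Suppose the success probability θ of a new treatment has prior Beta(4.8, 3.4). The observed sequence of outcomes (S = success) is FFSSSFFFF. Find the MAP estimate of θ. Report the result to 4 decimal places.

Prior: Beta(4.8, 3.4).
Data: 3 successes in 9 trials (from the sequence). The binomial likelihood contributes θ^3(1−θ)^6, so the posterior is Beta(4.8+3, 3.4+6) = Beta(7.8, 9.4).
For Beta(a, b) with a, b > 1 the mode is (a−1)/(a+b−2) = 6.8/15.2 ≈ 0.4474.

θ̂_MAP = 0.4474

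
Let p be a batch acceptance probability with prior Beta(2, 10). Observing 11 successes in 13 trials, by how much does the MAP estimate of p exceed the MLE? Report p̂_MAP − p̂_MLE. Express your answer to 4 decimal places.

Posterior is Beta(13, 12); MAP = (13−1)/(25−2) = 12/23 ≈ 0.52174.
MLE ignores the prior: p̂_MLE = k/n = 11/13 ≈ 0.84615.
Difference = 12/23 − 11/13 = -97/299 ≈ -0.3244.

MAP − MLE = -0.3244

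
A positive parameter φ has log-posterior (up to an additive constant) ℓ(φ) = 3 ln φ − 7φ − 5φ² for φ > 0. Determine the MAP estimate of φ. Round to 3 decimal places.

ℓ'(φ) = 3/φ − 7 − 10φ. Setting this to zero and multiplying by φ: 10φ² + 7φ − 3 = 0.
φ = (−7 + √(7² + 4·10·3)) / (2·10) = (−7 + √169) / 20 = (−7 + 13)/20 = 3/10.
ℓ''(φ) = −3/φ² − 10 < 0, confirming a maximum.

φ̂_MAP = 0.300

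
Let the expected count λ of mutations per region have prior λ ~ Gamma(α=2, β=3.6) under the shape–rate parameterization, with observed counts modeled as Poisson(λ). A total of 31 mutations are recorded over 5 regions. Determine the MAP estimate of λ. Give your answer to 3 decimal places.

Σxᵢ = 31, n = 5.
Posterior ∝ λe^(−3.6λ) · λ^31e^(−5λ) = λ^32e^(−8.6λ), i.e. Gamma(shape=33, rate=8.6).
The mode of a Gamma(a, b) with a ≥ 1 (shape–rate) is (a−1)/b = 32/8.6 ≈ 3.721.

λ̂_MAP = 3.721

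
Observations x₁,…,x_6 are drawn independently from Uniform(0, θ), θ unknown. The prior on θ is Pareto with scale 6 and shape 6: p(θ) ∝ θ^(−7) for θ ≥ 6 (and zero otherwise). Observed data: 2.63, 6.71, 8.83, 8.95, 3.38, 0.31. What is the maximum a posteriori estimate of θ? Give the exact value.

θ̂_MAP = 8.95

The Uniform(0, θ) likelihood is θ^(−n) for θ ≥ max(xᵢ), zero otherwise. Here max(xᵢ) = 8.95.
Posterior ∝ θ^(−7) · θ^(−6) = θ^(−13) on θ ≥ max(6, 8.95) = 8.95.
This density is strictly decreasing in θ, so the posterior mode lies at the lower boundary of the support.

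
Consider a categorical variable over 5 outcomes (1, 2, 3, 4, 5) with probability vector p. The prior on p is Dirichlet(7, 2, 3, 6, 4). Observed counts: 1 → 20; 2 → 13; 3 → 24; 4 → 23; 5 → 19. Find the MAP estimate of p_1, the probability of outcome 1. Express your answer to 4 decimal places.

The posterior is Dirichlet(αᵢ + nᵢ) = Dirichlet(27, 15, 27, 29, 23).
For a Dirichlet(a₁,…,a_K) with all aᵢ > 1, the mode has j-th component (aⱼ − 1)/(Σaᵢ − K).
Here Σaᵢ = 121 and K = 5, so p_1 = (27 − 1)/(121 − 5) = 26/116 ≈ 0.2241.

MAP estimate: 0.2241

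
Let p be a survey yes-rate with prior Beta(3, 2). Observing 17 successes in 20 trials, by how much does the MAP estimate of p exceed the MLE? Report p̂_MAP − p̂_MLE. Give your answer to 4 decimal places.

Posterior is Beta(20, 5); MAP = (20−1)/(25−2) = 19/23 ≈ 0.82609.
MLE ignores the prior: p̂_MLE = k/n = 17/20 ≈ 0.85000.
Difference = 19/23 − 17/20 = -11/460 ≈ -0.0239.

MAP − MLE = -0.0239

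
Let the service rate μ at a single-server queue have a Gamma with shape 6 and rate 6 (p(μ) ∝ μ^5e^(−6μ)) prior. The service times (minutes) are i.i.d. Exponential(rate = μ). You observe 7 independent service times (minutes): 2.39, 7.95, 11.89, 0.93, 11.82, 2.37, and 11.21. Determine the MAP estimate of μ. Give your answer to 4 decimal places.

The Exponential(rate=μ) likelihood is ∝ μ^n e^(−μΣtᵢ). Here n = 7 and Σtᵢ = 2.39 + 7.95 + 11.89 + 0.93 + 11.82 + 2.37 + 11.21 = 48.56.
Posterior ∝ μ^5e^(−6μ) · μ^7e^(−48.56μ) = μ^12e^(−54.56μ), i.e. Gamma(13, 54.56).
Mode = (a−1)/b = 12/54.56 ≈ 0.2199.

μ̂_MAP = 0.2199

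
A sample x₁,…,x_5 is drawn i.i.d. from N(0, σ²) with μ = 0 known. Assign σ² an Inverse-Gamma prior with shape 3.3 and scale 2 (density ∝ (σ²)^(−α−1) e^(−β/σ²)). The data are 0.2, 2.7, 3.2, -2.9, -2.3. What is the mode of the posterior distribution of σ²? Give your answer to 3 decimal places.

σ̂²_MAP = 2.593

Sum of squared deviations about the known mean: SS = (0.2−0)² + (2.7−0)² + (3.2−0)² + (-2.9−0)² + (-2.3−0)² = 31.27.
The Normal likelihood contributes (σ²)^(−n/2) exp(−SS/(2σ²)), so the posterior is Inverse-Gamma(α + n/2, β + SS/2) = Inverse-Gamma(5.8, 17.635).
The mode of Inverse-Gamma(a, b) is b/(a+1) = 17.635/6.8 ≈ 2.593.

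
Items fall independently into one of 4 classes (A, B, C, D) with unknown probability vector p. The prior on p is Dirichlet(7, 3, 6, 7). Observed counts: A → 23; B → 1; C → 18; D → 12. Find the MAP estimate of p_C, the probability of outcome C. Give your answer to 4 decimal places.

The posterior is Dirichlet(αᵢ + nᵢ) = Dirichlet(30, 4, 24, 19).
For a Dirichlet(a₁,…,a_K) with all aᵢ > 1, the mode has j-th component (aⱼ − 1)/(Σaᵢ − K).
Here Σaᵢ = 77 and K = 4, so p_C = (24 − 1)/(77 − 4) = 23/73 ≈ 0.3151.

MAP estimate of p_C = 0.3151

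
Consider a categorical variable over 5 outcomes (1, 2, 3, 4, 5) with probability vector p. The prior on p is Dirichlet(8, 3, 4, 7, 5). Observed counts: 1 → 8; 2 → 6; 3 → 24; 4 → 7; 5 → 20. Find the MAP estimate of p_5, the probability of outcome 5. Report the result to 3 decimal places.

MAP estimate: 0.276

The posterior is Dirichlet(αᵢ + nᵢ) = Dirichlet(16, 9, 28, 14, 25).
For a Dirichlet(a₁,…,a_K) with all aᵢ > 1, the mode has j-th component (aⱼ − 1)/(Σaᵢ − K).
Here Σaᵢ = 92 and K = 5, so p_5 = (25 − 1)/(92 − 5) = 24/87 ≈ 0.276.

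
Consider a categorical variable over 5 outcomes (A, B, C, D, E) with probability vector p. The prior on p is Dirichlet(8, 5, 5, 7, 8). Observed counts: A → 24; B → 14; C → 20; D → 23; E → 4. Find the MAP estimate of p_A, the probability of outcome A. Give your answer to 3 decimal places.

The posterior is Dirichlet(αᵢ + nᵢ) = Dirichlet(32, 19, 25, 30, 12).
For a Dirichlet(a₁,…,a_K) with all aᵢ > 1, the mode has j-th component (aⱼ − 1)/(Σaᵢ − K).
Here Σaᵢ = 118 and K = 5, so p_A = (32 − 1)/(118 − 5) = 31/113 ≈ 0.274.

MAP estimate of p_A = 0.274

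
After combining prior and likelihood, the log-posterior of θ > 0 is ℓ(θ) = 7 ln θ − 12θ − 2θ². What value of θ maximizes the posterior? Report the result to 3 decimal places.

ℓ'(θ) = 7/θ − 12 − 4θ. Setting this to zero and multiplying by θ: 4θ² + 12θ − 7 = 0.
θ = (−12 + √(12² + 4·4·7)) / (2·4) = (−12 + √256) / 8 = (−12 + 16)/8 = 1/2.
ℓ''(θ) = −7/θ² − 4 < 0, confirming a maximum.

θ̂_MAP = 0.500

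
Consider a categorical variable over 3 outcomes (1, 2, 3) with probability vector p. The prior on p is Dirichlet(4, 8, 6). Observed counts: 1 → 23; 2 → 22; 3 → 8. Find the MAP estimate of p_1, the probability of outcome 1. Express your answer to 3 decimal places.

The posterior is Dirichlet(αᵢ + nᵢ) = Dirichlet(27, 30, 14).
For a Dirichlet(a₁,…,a_K) with all aᵢ > 1, the mode has j-th component (aⱼ − 1)/(Σaᵢ − K).
Here Σaᵢ = 71 and K = 3, so p_1 = (27 − 1)/(71 − 3) = 26/68 ≈ 0.382.

MAP estimate: 0.382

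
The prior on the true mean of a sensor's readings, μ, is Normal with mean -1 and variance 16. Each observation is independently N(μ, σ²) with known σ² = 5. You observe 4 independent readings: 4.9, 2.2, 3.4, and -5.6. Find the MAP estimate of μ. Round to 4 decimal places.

μ̂_MAP = 1.0638

n = 4; x̄ = (4.9 + 2.2 + 3.4 + (-5.6))/4 = 4.9/4 = 1.225.
For a Normal prior and Normal likelihood with known variance, the posterior is Normal; its mode equals its mean, the precision-weighted average.
Prior precision 1/σ₀² = 1/16 = 0.0625; data precision n/σ² = 4/5 = 0.8.
μ̂ = (0.0625·(-1) + 0.8·1.225) / (0.0625 + 0.8) = 0.9175/0.8625 = 367/345 ≈ 1.0638.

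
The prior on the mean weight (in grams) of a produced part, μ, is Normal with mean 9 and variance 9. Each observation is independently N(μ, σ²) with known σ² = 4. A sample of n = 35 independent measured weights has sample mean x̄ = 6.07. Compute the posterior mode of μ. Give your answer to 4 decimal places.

n = 35, x̄ = 6.07.
For a Normal prior and Normal likelihood with known variance, the posterior is Normal; its mode equals its mean, the precision-weighted average.
Prior precision 1/σ₀² = 1/9; data precision n/σ² = 35/4 = 8.75.
μ̂ = ((1/9)·9 + 8.75·6.07) / (1/9 + 8.75) = 54.1125/(319/36) = 38961/6380 ≈ 6.1067.

μ̂_MAP = 6.1067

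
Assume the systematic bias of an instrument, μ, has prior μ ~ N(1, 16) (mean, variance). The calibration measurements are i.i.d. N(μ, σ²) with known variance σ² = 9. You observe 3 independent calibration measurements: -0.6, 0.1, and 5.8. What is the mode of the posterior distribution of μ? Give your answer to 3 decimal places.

n = 3; x̄ = ((-0.6) + 0.1 + 5.8)/3 = 5.3/3 = 53/30 ≈ 1.7667.
For a Normal prior and Normal likelihood with known variance, the posterior is Normal; its mode equals its mean, the precision-weighted average.
Prior precision 1/σ₀² = 1/16 = 0.0625; data precision n/σ² = 3/9 = 1/3.
μ̂ = (0.0625·1 + (1/3)·(53/30)) / (0.0625 + 1/3) = (469/720)/(19/48) = 469/285 ≈ 1.646.

μ̂_MAP = 1.646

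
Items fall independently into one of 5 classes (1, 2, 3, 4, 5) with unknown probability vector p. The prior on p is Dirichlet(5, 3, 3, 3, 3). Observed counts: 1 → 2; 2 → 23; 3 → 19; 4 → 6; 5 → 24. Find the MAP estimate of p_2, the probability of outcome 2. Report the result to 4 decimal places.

The posterior is Dirichlet(αᵢ + nᵢ) = Dirichlet(7, 26, 22, 9, 27).
For a Dirichlet(a₁,…,a_K) with all aᵢ > 1, the mode has j-th component (aⱼ − 1)/(Σaᵢ − K).
Here Σaᵢ = 91 and K = 5, so p_2 = (26 − 1)/(91 − 5) = 25/86 ≈ 0.2907.

MAP estimate: 0.2907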